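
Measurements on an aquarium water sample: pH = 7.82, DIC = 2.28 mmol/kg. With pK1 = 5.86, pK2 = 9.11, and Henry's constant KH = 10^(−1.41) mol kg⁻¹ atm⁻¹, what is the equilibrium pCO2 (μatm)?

α₀ = 1 / (1 + K1/[H⁺] + K1K2/[H⁺]²) = 1 / (1 + 10^+1.96 + 10^+0.67)
   = 1 / (1 + 91.201 + 4.6774) = 1/96.878 = 0.01032
[CO2*] = α₀ × DIC = 0.01032 × 2.28 = 0.02353 mmol/kg
pCO2 = [CO2*]/KH = 2.353×10^-5 / 3.890×10^-2 = 605 μatm

pCO2 = 605 μatm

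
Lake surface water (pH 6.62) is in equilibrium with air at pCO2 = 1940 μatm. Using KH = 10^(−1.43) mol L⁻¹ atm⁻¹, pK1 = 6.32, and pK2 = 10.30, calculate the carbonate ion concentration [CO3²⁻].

[CO2*] = KH · pCO2 = 10^(−1.43) × 1940×10^-6 = 7.208×10^-5 mol/L
α₀ = 1/(1 + K1/[H⁺] + K1K2/[H⁺]²) = 1/(1 + 10^+0.30 + 10^-3.38) = 0.3338
DIC = [CO2*]/α₀ = 7.208×10^-5 / 0.3338 = 0.2159 mmol/L
[CO3²⁻] = α₂·DIC; α₂ = 0.0001392, so [CO3²⁻] = 0.0001392 × 0.2159 = 3.00×10^-5 mmol/L = 0.0300 μmol/L

[CO3²⁻] = 0.0300 μmol/L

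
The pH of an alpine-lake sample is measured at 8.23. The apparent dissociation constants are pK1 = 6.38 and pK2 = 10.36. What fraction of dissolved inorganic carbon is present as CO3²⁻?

α₂ = 1 / (1 + [H⁺]/K2 + [H⁺]²/(K1K2)) = 1 / (1 + 10^+2.13 + 10^+0.28)
   = 1 / (1 + 134.90 + 1.9055) = 1/137.80 = 0.007257

α₂ = 0.00726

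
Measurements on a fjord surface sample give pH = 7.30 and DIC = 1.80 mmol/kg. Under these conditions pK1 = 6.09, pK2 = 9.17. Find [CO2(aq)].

α₀ = 1 / (1 + K1/[H⁺] + K1K2/[H⁺]²) = 1 / (1 + 10^+1.21 + 10^-0.66)
   = 1 / (1 + 16.218 + 0.21878) = 1/17.437 = 0.05735
[CO2*] = α₀ × DIC = 0.05735 × 1.80 = 0.103 mmol/kg

[CO2*] = 0.103 mmol/kg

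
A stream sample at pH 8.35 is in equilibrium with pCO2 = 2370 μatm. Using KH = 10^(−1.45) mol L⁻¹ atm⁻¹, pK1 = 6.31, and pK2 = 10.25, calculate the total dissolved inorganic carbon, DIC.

[CO2*] = KH · pCO2 = 10^(−1.45) × 2370×10^-6 = 8.409×10^-5 mol/L
α₀ = 1/(1 + K1/[H⁺] + K1K2/[H⁺]²) = 1/(1 + 10^+2.04 + 10^+0.14) = 0.008926
DIC = [CO2*]/α₀ = 8.409×10^-5 / 0.008926 = 9.42 mmol/L

DIC = 9.42 mmol/L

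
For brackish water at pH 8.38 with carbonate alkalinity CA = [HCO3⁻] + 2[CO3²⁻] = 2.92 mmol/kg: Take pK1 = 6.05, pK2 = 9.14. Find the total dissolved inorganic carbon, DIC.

CA = [HCO3⁻] + 2[CO3²⁻] = (α₁ + 2α₂)·DIC
At pH 8.38: [H⁺]/K1 = 10^-2.33 = 0.0046774, K2/[H⁺] = 10^-0.76 = 0.17378
α₁ = 1/(1 + 0.0046774 + 0.17378) = 1/1.1785 = 0.8486; α₂ = α₁·K2/[H⁺] = 0.1475
α₁ + 2α₂ = 1.1435
DIC = CA / (α₁ + 2α₂) = 2.92 / 1.1435 = 2.55 mmol/kg

DIC = 2.55 mmol/kg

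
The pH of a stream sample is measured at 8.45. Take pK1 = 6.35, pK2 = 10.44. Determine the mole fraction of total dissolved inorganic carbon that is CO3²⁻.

α₂ = 1 / (1 + [H⁺]/K2 + [H⁺]²/(K1K2)) = 1 / (1 + 10^+1.99 + 10^-0.11)
   = 1 / (1 + 97.724 + 0.77625) = 1/99.500 = 0.01005

α₂ = 0.0101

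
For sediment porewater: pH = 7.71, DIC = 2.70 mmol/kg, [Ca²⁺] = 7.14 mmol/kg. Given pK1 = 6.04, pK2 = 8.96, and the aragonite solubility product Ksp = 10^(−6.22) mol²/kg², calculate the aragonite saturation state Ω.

Ω = 1.67

α₂ = 1 / (1 + [H⁺]/K2 + [H⁺]²/(K1K2)) = 1 / (1 + 10^+1.25 + 10^-0.42)
   = 1 / (1 + 17.783 + 0.38019) = 1/19.163 = 0.05218
[CO3²⁻] = α₂ × DIC = 0.05218 × 2.70 = 0.1409 mmol/kg
Ksp = 10^(−6.22) = 6.026×10^-7
Ω = [Ca²⁺][CO3²⁻]/Ksp = (7.14×10^-3)(1.409×10^-4) / 6.026×10^-7 = 1.67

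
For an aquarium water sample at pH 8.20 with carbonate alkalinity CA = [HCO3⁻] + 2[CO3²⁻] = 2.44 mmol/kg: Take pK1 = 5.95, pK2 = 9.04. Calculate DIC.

CA = [HCO3⁻] + 2[CO3²⁻] = (α₁ + 2α₂)·DIC
At pH 8.20: [H⁺]/K1 = 10^-2.25 = 0.0056234, K2/[H⁺] = 10^-0.84 = 0.14454
α₁ = 1/(1 + 0.0056234 + 0.14454) = 1/1.1502 = 0.8694; α₂ = α₁·K2/[H⁺] = 0.1257
α₁ + 2α₂ = 1.1208
DIC = CA / (α₁ + 2α₂) = 2.44 / 1.1208 = 2.18 mmol/kg

DIC = 2.18 mmol/kg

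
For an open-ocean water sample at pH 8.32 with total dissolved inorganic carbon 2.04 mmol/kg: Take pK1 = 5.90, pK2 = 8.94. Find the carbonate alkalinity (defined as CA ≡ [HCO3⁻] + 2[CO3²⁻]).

CA = 2.43 mmol/kg

CA = [HCO3⁻] + 2[CO3²⁻] = (α₁ + 2α₂)·DIC
At pH 8.32: [H⁺]/K1 = 10^-2.42 = 0.0038019, K2/[H⁺] = 10^-0.62 = 0.23988
α₁ = 1/(1 + 0.0038019 + 0.23988) = 1/1.2437 = 0.8041; α₂ = α₁·K2/[H⁺] = 0.1929
α₁ + 2α₂ = 1.1898
CA = 1.1898 × 2.04 = 2.43 mmol/kg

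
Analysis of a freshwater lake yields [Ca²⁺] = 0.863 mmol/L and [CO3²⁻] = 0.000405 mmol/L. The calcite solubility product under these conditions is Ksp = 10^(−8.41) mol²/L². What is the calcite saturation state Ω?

Ω = 0.0898

Ksp = 10^(−8.41) = 3.890×10^-9
Ω = [Ca²⁺][CO3²⁻]/Ksp = (0.863×10^-3)(0.000405×10^-3) / 3.890×10^-9 = 0.0898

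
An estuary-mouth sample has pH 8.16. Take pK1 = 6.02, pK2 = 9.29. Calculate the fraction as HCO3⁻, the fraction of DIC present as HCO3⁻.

α₁ = 1 / (1 + [H⁺]/K1 + K2/[H⁺]) = 1 / (1 + 10^-2.14 + 10^-1.13)
   = 1 / (1 + 0.0072444 + 0.074131) = 1/1.0814 = 0.9247

α₁ = 0.925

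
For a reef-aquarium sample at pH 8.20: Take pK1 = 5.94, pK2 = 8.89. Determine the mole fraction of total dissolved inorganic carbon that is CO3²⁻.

α₂ = 0.169

α₂ = 1 / (1 + [H⁺]/K2 + [H⁺]²/(K1K2)) = 1 / (1 + 10^+0.69 + 10^-1.57)
   = 1 / (1 + 4.8978 + 0.026915) = 1/5.9247 = 0.1688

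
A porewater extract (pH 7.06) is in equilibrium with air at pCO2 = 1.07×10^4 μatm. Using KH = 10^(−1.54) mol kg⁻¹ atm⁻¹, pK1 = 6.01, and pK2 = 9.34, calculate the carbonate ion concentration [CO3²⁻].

[CO2*] = KH · pCO2 = 10^(−1.54) × 1.07×10^4×10^-6 = 3.086×10^-4 mol/kg
α₀ = 1/(1 + K1/[H⁺] + K1K2/[H⁺]²) = 1/(1 + 10^+1.05 + 10^-1.23) = 0.08144
DIC = [CO2*]/α₀ = 3.086×10^-4 / 0.08144 = 3.789 mmol/kg
[CO3²⁻] = α₂·DIC; α₂ = 0.004796, so [CO3²⁻] = 0.004796 × 3.789 = 0.0182 mmol/kg = 18.2 μmol/kg

[CO3²⁻] = 18.2 μmol/kg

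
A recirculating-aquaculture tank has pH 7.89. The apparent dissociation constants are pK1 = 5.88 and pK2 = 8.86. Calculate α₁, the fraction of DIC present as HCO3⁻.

α₁ = 1 / (1 + [H⁺]/K1 + K2/[H⁺]) = 1 / (1 + 10^-2.01 + 10^-0.97)
   = 1 / (1 + 0.0097724 + 0.10715) = 1/1.1169 = 0.8953

α₁ = 0.895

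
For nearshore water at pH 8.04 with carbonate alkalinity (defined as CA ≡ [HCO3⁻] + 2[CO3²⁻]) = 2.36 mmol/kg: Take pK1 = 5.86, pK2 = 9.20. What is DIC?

DIC = 2.23 mmol/kg

CA = [HCO3⁻] + 2[CO3²⁻] = (α₁ + 2α₂)·DIC
At pH 8.04: [H⁺]/K1 = 10^-2.18 = 0.0066069, K2/[H⁺] = 10^-1.16 = 0.069183
α₁ = 1/(1 + 0.0066069 + 0.069183) = 1/1.0758 = 0.9295; α₂ = α₁·K2/[H⁺] = 0.06431
α₁ + 2α₂ = 1.0582
DIC = CA / (α₁ + 2α₂) = 2.36 / 1.0582 = 2.23 mmol/kg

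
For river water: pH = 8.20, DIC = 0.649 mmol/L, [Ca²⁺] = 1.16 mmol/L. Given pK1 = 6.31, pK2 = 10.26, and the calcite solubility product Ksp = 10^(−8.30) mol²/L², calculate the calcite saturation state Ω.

Ω = 1.28

α₂ = 1 / (1 + [H⁺]/K2 + [H⁺]²/(K1K2)) = 1 / (1 + 10^+2.06 + 10^+0.17)
   = 1 / (1 + 114.82 + 1.4791) = 1/117.29 = 0.008526
[CO3²⁻] = α₂ × DIC = 0.008526 × 0.649 = 0.005533 mmol/L = 5.533 μmol/L
Ksp = 10^(−8.30) = 5.012×10^-9
Ω = [Ca²⁺][CO3²⁻]/Ksp = (1.16×10^-3)(5.533×10^-6) / 5.012×10^-9 = 1.28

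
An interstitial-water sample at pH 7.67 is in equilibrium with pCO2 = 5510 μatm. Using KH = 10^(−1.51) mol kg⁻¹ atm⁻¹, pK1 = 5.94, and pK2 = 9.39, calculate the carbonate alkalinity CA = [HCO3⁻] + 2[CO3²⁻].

[CO2*] = KH · pCO2 = 10^(−1.51) × 5510×10^-6 = 1.703×10^-4 mol/kg
α₀ = 1/(1 + K1/[H⁺] + K1K2/[H⁺]²) = 1/(1 + 10^+1.73 + 10^+0.01) = 0.01794
DIC = [CO2*]/α₀ = 1.703×10^-4 / 0.01794 = 9.489 mmol/kg
CA = (α₁ + 2α₂)·DIC = (0.9637 + 2×0.01836) × 9.489 = 9.49 mmol/kg

CA = 9.49 mmol/kg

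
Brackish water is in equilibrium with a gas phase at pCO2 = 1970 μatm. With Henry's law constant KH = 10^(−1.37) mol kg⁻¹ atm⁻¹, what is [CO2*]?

[CO2*] = 84.0 μmol/kg

KH = 10^(−1.37) = 4.266×10^-2 mol kg⁻¹ atm⁻¹
[CO2*] = KH · pCO2 = 4.266×10^-2 × 1970×10^-6 atm = 8.40×10^-5 mol/kg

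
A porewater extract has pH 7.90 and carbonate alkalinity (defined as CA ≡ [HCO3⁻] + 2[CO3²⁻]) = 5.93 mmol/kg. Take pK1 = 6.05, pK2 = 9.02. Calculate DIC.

CA = [HCO3⁻] + 2[CO3²⁻] = (α₁ + 2α₂)·DIC
At pH 7.90: [H⁺]/K1 = 10^-1.85 = 0.014125, K2/[H⁺] = 10^-1.12 = 0.075858
α₁ = 1/(1 + 0.014125 + 0.075858) = 1/1.0900 = 0.9174; α₂ = α₁·K2/[H⁺] = 0.06960
α₁ + 2α₂ = 1.0566
DIC = CA / (α₁ + 2α₂) = 5.93 / 1.0566 = 5.61 mmol/kg

DIC = 5.61 mmol/kg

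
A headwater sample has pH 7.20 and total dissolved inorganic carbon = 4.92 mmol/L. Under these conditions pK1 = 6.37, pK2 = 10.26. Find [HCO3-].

α₁ = 1 / (1 + [H⁺]/K1 + K2/[H⁺]) = 1 / (1 + 10^-0.83 + 10^-3.06)
   = 1 / (1 + 0.14791 + 0.00087096) = 1/1.1488 = 0.8705
[HCO3⁻] = α₁ × DIC = 0.8705 × 4.92 = 4.28 mmol/L

[HCO3⁻] = 4.28 mmol/L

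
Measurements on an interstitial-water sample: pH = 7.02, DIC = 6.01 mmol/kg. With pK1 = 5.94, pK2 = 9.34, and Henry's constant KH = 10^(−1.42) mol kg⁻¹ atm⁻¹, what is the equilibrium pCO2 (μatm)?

pCO2 = 1.21×10^4 μatm

α₀ = 1 / (1 + K1/[H⁺] + K1K2/[H⁺]²) = 1 / (1 + 10^+1.08 + 10^-1.24)
   = 1 / (1 + 12.023 + 0.057544) = 1/13.080 = 0.07645
[CO2*] = α₀ × DIC = 0.07645 × 6.01 = 0.4595 mmol/kg
pCO2 = [CO2*]/KH = 4.595×10^-4 / 3.802×10^-2 = 1.21×10^4 μatm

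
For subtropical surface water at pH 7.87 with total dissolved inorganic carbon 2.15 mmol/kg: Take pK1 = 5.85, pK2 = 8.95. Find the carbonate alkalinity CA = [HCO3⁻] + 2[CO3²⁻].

CA = [HCO3⁻] + 2[CO3²⁻] = (α₁ + 2α₂)·DIC
At pH 7.87: [H⁺]/K1 = 10^-2.02 = 0.0095499, K2/[H⁺] = 10^-1.08 = 0.083176
α₁ = 1/(1 + 0.0095499 + 0.083176) = 1/1.0927 = 0.9151; α₂ = α₁·K2/[H⁺] = 0.07612
α₁ + 2α₂ = 1.0674
CA = 1.0674 × 2.15 = 2.29 mmol/kg

CA = 2.29 mmol/kg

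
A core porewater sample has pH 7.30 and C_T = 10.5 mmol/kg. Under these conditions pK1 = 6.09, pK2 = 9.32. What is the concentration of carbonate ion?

α₂ = 1 / (1 + [H⁺]/K2 + [H⁺]²/(K1K2)) = 1 / (1 + 10^+2.02 + 10^+0.81)
   = 1 / (1 + 104.71 + 6.4565) = 1/112.17 = 0.008915
[CO3²⁻] = α₂ × DIC = 0.008915 × 10.5 = 0.0936 mmol/kg

[CO3²⁻] = 0.0936 mmol/kg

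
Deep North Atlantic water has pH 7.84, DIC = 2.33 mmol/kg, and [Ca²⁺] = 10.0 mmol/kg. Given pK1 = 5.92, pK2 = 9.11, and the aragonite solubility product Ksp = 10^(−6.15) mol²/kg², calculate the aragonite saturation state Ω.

α₂ = 1 / (1 + [H⁺]/K2 + [H⁺]²/(K1K2)) = 1 / (1 + 10^+1.27 + 10^-0.65)
   = 1 / (1 + 18.621 + 0.22387) = 1/19.845 = 0.05039
[CO3²⁻] = α₂ × DIC = 0.05039 × 2.33 = 0.1174 mmol/kg
Ksp = 10^(−6.15) = 7.079×10^-7
Ω = [Ca²⁺][CO3²⁻]/Ksp = (10.0×10^-3)(1.174×10^-4) / 7.079×10^-7 = 1.66

Ω = 1.66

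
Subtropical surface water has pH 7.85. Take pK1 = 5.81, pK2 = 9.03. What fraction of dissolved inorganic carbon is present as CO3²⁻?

α₂ = 1 / (1 + [H⁺]/K2 + [H⁺]²/(K1K2)) = 1 / (1 + 10^+1.18 + 10^-0.86)
   = 1 / (1 + 15.136 + 0.13804) = 1/16.274 = 0.06145

α₂ = 0.0614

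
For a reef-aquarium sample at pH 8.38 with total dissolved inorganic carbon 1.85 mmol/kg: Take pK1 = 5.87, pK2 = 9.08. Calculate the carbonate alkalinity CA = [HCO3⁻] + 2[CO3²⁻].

CA = 2.15 mmol/kg

CA = [HCO3⁻] + 2[CO3²⁻] = (α₁ + 2α₂)·DIC
At pH 8.38: [H⁺]/K1 = 10^-2.51 = 0.0030903, K2/[H⁺] = 10^-0.70 = 0.19953
α₁ = 1/(1 + 0.0030903 + 0.19953) = 1/1.2026 = 0.8315; α₂ = α₁·K2/[H⁺] = 0.1659
α₁ + 2α₂ = 1.1633
CA = 1.1633 × 1.85 = 2.15 mmol/kg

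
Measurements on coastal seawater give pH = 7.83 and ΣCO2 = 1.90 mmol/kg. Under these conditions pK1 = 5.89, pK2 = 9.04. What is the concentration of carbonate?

[CO3²⁻] = 0.109 mmol/kg

α₂ = 1 / (1 + [H⁺]/K2 + [H⁺]²/(K1K2)) = 1 / (1 + 10^+1.21 + 10^-0.73)
   = 1 / (1 + 16.218 + 0.18621) = 1/17.404 = 0.05746
[CO3²⁻] = α₂ × DIC = 0.05746 × 1.90 = 0.109 mmol/kg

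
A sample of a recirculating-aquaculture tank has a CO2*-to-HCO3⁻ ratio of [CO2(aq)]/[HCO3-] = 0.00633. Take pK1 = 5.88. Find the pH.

From K1 = [H⁺][HCO3-]/[CO2(aq)]:  pH = pK1 − log₁₀([CO2(aq)]/[HCO3-])
log₁₀(0.00633) = -2.199
pH = 5.88 − (-2.199) = 8.08

pH = 8.08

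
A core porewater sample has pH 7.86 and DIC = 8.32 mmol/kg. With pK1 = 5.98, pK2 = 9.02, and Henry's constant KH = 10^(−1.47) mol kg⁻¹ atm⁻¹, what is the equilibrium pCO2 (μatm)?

α₀ = 1 / (1 + K1/[H⁺] + K1K2/[H⁺]²) = 1 / (1 + 10^+1.88 + 10^+0.72)
   = 1 / (1 + 75.858 + 5.2481) = 1/82.106 = 0.01218
[CO2*] = α₀ × DIC = 0.01218 × 8.32 = 0.1013 mmol/kg
pCO2 = [CO2*]/KH = 1.013×10^-4 / 3.388×10^-2 = 2990 μatm

pCO2 = 2990 μatm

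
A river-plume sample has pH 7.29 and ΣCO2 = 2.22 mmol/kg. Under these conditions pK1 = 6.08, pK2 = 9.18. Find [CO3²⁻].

[CO3²⁻] = 0.0266 mmol/kg

α₂ = 1 / (1 + [H⁺]/K2 + [H⁺]²/(K1K2)) = 1 / (1 + 10^+1.89 + 10^+0.68)
   = 1 / (1 + 77.625 + 4.7863) = 1/83.411 = 0.01199
[CO3²⁻] = α₂ × DIC = 0.01199 × 2.22 = 0.0266 mmol/kg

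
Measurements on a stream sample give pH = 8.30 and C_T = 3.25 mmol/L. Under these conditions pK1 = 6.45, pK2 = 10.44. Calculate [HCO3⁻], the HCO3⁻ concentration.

α₁ = 1 / (1 + [H⁺]/K1 + K2/[H⁺]) = 1 / (1 + 10^-1.85 + 10^-2.14)
   = 1 / (1 + 0.014125 + 0.0072444) = 1/1.0214 = 0.9791
[HCO3⁻] = α₁ × DIC = 0.9791 × 3.25 = 3.18 mmol/L

[HCO3⁻] = 3.18 mmol/L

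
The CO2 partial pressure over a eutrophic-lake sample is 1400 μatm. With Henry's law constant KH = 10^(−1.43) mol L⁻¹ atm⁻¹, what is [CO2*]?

[CO2*] = 52.0 μmol/L

KH = 10^(−1.43) = 3.715×10^-2 mol L⁻¹ atm⁻¹
[CO2*] = KH · pCO2 = 3.715×10^-2 × 1400×10^-6 atm = 5.20×10^-5 mol/L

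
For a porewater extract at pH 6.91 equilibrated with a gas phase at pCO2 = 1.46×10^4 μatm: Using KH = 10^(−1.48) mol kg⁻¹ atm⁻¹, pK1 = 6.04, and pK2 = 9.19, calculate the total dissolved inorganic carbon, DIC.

DIC = 4.09 mmol/kg

[CO2*] = KH · pCO2 = 10^(−1.48) × 1.46×10^4×10^-6 = 4.835×10^-4 mol/kg
α₀ = 1/(1 + K1/[H⁺] + K1K2/[H⁺]²) = 1/(1 + 10^+0.87 + 10^-1.41) = 0.1183
DIC = [CO2*]/α₀ = 4.835×10^-4 / 0.1183 = 4.09 mmol/kg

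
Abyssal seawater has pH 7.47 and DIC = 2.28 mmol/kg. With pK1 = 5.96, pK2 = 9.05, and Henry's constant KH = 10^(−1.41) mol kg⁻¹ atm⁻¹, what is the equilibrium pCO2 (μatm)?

α₀ = 1 / (1 + K1/[H⁺] + K1K2/[H⁺]²) = 1 / (1 + 10^+1.51 + 10^-0.07)
   = 1 / (1 + 32.359 + 0.85114) = 1/34.211 = 0.02923
[CO2*] = α₀ × DIC = 0.02923 × 2.28 = 0.06665 mmol/kg
pCO2 = [CO2*]/KH = 6.665×10^-5 / 3.890×10^-2 = 1710 μatm

pCO2 = 1710 μatm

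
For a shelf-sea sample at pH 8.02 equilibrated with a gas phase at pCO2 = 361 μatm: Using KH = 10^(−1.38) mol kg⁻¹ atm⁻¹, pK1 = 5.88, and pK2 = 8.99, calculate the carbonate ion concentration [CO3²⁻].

[CO3²⁻] = 0.223 mmol/kg

[CO2*] = KH · pCO2 = 10^(−1.38) × 361×10^-6 = 1.505×10^-5 mol/kg
α₀ = 1/(1 + K1/[H⁺] + K1K2/[H⁺]²) = 1/(1 + 10^+2.14 + 10^+1.17) = 0.006501
DIC = [CO2*]/α₀ = 1.505×10^-5 / 0.006501 = 2.315 mmol/kg
[CO3²⁻] = α₂·DIC; α₂ = 0.09615, so [CO3²⁻] = 0.09615 × 2.315 = 0.223 mmol/kg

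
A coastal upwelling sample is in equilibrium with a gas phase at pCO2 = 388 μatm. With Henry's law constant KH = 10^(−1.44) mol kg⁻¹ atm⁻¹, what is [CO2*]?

[CO2*] = 14.1 μmol/kg

KH = 10^(−1.44) = 3.631×10^-2 mol kg⁻¹ atm⁻¹
[CO2*] = KH · pCO2 = 3.631×10^-2 × 388×10^-6 atm = 1.41×10^-5 mol/kg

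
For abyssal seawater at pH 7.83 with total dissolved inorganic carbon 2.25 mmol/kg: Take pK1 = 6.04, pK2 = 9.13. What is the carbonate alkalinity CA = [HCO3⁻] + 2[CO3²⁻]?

CA = 2.32 mmol/kg

CA = [HCO3⁻] + 2[CO3²⁻] = (α₁ + 2α₂)·DIC
At pH 7.83: [H⁺]/K1 = 10^-1.79 = 0.016218, K2/[H⁺] = 10^-1.30 = 0.050119
α₁ = 1/(1 + 0.016218 + 0.050119) = 1/1.0663 = 0.9378; α₂ = α₁·K2/[H⁺] = 0.04700
α₁ + 2α₂ = 1.0318
CA = 1.0318 × 2.25 = 2.32 mmol/kg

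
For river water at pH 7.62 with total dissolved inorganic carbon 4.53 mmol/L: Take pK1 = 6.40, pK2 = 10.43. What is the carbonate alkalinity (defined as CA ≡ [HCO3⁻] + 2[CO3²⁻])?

CA = [HCO3⁻] + 2[CO3²⁻] = (α₁ + 2α₂)·DIC
At pH 7.62: [H⁺]/K1 = 10^-1.22 = 0.060256, K2/[H⁺] = 10^-2.81 = 0.0015488
α₁ = 1/(1 + 0.060256 + 0.0015488) = 1/1.0618 = 0.9418; α₂ = α₁·K2/[H⁺] = 0.001459
α₁ + 2α₂ = 0.9447
CA = 0.9447 × 4.53 = 4.28 mmol/L

CA = 4.28 mmol/L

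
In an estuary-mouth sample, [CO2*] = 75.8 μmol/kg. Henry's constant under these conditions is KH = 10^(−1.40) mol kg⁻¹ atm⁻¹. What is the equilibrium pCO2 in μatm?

pCO2 = 1900 μatm

KH = 10^(−1.40) = 3.981×10^-2 mol kg⁻¹ atm⁻¹
pCO2 = [CO2*]/KH = 75.8×10^-6 / 3.981×10^-2 = 1.90×10^-3 atm = 1900 μatm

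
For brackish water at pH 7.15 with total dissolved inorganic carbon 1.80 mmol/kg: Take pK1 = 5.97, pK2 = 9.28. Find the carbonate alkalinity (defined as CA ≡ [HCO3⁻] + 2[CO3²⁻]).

CA = [HCO3⁻] + 2[CO3²⁻] = (α₁ + 2α₂)·DIC
At pH 7.15: [H⁺]/K1 = 10^-1.18 = 0.066069, K2/[H⁺] = 10^-2.13 = 0.0074131
α₁ = 1/(1 + 0.066069 + 0.0074131) = 1/1.0735 = 0.9315; α₂ = α₁·K2/[H⁺] = 0.006906
α₁ + 2α₂ = 0.9454
CA = 0.9454 × 1.80 = 1.70 mmol/kg

CA = 1.70 mmol/kg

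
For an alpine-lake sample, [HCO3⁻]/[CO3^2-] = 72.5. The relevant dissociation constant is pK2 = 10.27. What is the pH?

pH = 8.41

From K2 = [H⁺][CO3^2-]/[HCO3⁻]:  pH = pK2 − log₁₀([HCO3⁻]/[CO3^2-])
log₁₀(72.5) = +1.860
pH = 10.27 − (+1.860) = 8.41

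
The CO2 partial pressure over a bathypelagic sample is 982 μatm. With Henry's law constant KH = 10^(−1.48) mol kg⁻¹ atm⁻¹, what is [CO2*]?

[CO2*] = 32.5 μmol/kg

KH = 10^(−1.48) = 3.311×10^-2 mol kg⁻¹ atm⁻¹
[CO2*] = KH · pCO2 = 3.311×10^-2 × 982×10^-6 atm = 3.25×10^-5 mol/kg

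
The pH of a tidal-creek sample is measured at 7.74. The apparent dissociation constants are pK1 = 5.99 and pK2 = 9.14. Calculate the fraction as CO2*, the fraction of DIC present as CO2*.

α₀ = 1 / (1 + K1/[H⁺] + K1K2/[H⁺]²) = 1 / (1 + 10^+1.75 + 10^+0.35)
   = 1 / (1 + 56.234 + 2.2387) = 1/59.473 = 0.01681

α₀ = 0.0168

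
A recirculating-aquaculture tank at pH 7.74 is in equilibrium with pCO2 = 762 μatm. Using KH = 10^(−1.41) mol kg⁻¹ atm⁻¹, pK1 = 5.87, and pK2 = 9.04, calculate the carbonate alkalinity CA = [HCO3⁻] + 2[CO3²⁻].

[CO2*] = KH · pCO2 = 10^(−1.41) × 762×10^-6 = 2.965×10^-5 mol/kg
α₀ = 1/(1 + K1/[H⁺] + K1K2/[H⁺]²) = 1/(1 + 10^+1.87 + 10^+0.57) = 0.01268
DIC = [CO2*]/α₀ = 2.965×10^-5 / 0.01268 = 2.337 mmol/kg
CA = (α₁ + 2α₂)·DIC = (0.9402 + 2×0.04712) × 2.337 = 2.42 mmol/kg

CA = 2.42 mmol/kg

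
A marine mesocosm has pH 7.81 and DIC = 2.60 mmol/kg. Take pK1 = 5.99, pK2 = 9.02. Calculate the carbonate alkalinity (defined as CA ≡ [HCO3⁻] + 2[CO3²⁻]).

CA = 2.71 mmol/kg

CA = [HCO3⁻] + 2[CO3²⁻] = (α₁ + 2α₂)·DIC
At pH 7.81: [H⁺]/K1 = 10^-1.82 = 0.015136, K2/[H⁺] = 10^-1.21 = 0.061660
α₁ = 1/(1 + 0.015136 + 0.061660) = 1/1.0768 = 0.9287; α₂ = α₁·K2/[H⁺] = 0.05726
α₁ + 2α₂ = 1.0432
CA = 1.0432 × 2.60 = 2.71 mmol/kg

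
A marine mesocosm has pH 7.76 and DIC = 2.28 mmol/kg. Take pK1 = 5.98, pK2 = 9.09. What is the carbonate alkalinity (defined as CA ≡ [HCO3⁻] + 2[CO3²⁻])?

CA = [HCO3⁻] + 2[CO3²⁻] = (α₁ + 2α₂)·DIC
At pH 7.76: [H⁺]/K1 = 10^-1.78 = 0.016596, K2/[H⁺] = 10^-1.33 = 0.046774
α₁ = 1/(1 + 0.016596 + 0.046774) = 1/1.0634 = 0.9404; α₂ = α₁·K2/[H⁺] = 0.04399
α₁ + 2α₂ = 1.0284
CA = 1.0284 × 2.28 = 2.34 mmol/kg

CA = 2.34 mmol/kg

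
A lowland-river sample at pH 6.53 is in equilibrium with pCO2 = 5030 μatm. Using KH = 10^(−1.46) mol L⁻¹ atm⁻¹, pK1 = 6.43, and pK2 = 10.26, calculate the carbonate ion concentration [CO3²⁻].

[CO2*] = KH · pCO2 = 10^(−1.46) × 5030×10^-6 = 1.744×10^-4 mol/L
α₀ = 1/(1 + K1/[H⁺] + K1K2/[H⁺]²) = 1/(1 + 10^+0.10 + 10^-3.63) = 0.4426
DIC = [CO2*]/α₀ = 1.744×10^-4 / 0.4426 = 0.3940 mmol/L
[CO3²⁻] = α₂·DIC; α₂ = 0.0001038, so [CO3²⁻] = 0.0001038 × 0.3940 = 4.09×10^-5 mmol/L = 0.0409 μmol/L

[CO3²⁻] = 0.0409 μmol/L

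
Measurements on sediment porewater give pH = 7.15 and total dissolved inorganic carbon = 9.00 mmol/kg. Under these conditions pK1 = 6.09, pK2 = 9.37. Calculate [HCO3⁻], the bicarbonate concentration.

α₁ = 1 / (1 + [H⁺]/K1 + K2/[H⁺]) = 1 / (1 + 10^-1.06 + 10^-2.22)
   = 1 / (1 + 0.087096 + 0.0060256) = 1/1.0931 = 0.9148
[HCO3⁻] = α₁ × DIC = 0.9148 × 9.00 = 8.23 mmol/kg

[HCO3⁻] = 8.23 mmol/kg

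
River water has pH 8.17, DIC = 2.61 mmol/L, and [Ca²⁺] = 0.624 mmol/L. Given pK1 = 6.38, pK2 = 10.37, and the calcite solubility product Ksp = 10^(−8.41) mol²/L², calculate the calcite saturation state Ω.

Ω = 2.58

α₂ = 1 / (1 + [H⁺]/K2 + [H⁺]²/(K1K2)) = 1 / (1 + 10^+2.20 + 10^+0.41)
   = 1 / (1 + 158.49 + 2.5704) = 1/162.06 = 0.006171
[CO3²⁻] = α₂ × DIC = 0.006171 × 2.61 = 0.01611 mmol/L = 16.11 μmol/L
Ksp = 10^(−8.41) = 3.890×10^-9
Ω = [Ca²⁺][CO3²⁻]/Ksp = (0.624×10^-3)(1.611×10^-5) / 3.890×10^-9 = 2.58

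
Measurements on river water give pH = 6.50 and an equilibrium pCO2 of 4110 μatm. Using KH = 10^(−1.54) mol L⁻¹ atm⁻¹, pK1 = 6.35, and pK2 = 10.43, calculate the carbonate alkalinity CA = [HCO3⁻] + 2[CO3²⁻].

[CO2*] = KH · pCO2 = 10^(−1.54) × 4110×10^-6 = 1.185×10^-4 mol/L
α₀ = 1/(1 + K1/[H⁺] + K1K2/[H⁺]²) = 1/(1 + 10^+0.15 + 10^-3.78) = 0.4145
DIC = [CO2*]/α₀ = 1.185×10^-4 / 0.4145 = 0.2860 mmol/L
CA = (α₁ + 2α₂)·DIC = (0.5855 + 2×6.879×10^-5) × 0.2860 = 0.167 mmol/L

CA = 0.167 mmol/L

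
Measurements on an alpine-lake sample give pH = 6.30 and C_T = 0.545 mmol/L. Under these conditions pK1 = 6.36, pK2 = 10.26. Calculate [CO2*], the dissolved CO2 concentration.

[CO2*] = 0.291 mmol/L

α₀ = 1 / (1 + K1/[H⁺] + K1K2/[H⁺]²) = 1 / (1 + 10^-0.06 + 10^-4.02)
   = 1 / (1 + 0.87096 + 9.5499×10^-5) = 1/1.8711 = 0.5345
[CO2*] = α₀ × DIC = 0.5345 × 0.545 = 0.291 mmol/L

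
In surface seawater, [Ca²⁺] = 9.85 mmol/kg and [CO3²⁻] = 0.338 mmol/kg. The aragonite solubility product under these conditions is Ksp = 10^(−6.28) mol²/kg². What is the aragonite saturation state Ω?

Ω = 6.34

Ksp = 10^(−6.28) = 5.248×10^-7
Ω = [Ca²⁺][CO3²⁻]/Ksp = (9.85×10^-3)(0.338×10^-3) / 5.248×10^-7 = 6.34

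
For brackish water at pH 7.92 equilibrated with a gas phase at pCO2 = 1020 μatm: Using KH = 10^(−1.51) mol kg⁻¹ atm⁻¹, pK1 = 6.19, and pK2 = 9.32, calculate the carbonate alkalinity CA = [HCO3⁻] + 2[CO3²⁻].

[CO2*] = KH · pCO2 = 10^(−1.51) × 1020×10^-6 = 3.152×10^-5 mol/kg
α₀ = 1/(1 + K1/[H⁺] + K1K2/[H⁺]²) = 1/(1 + 10^+1.73 + 10^+0.33) = 0.01759
DIC = [CO2*]/α₀ = 3.152×10^-5 / 0.01759 = 1.792 mmol/kg
CA = (α₁ + 2α₂)·DIC = (0.9448 + 2×0.03761) × 1.792 = 1.83 mmol/kg

CA = 1.83 mmol/kg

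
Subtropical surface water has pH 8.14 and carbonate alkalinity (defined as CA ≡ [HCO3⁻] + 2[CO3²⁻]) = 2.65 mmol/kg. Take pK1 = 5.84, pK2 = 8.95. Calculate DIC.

CA = [HCO3⁻] + 2[CO3²⁻] = (α₁ + 2α₂)·DIC
At pH 8.14: [H⁺]/K1 = 10^-2.30 = 0.0050119, K2/[H⁺] = 10^-0.81 = 0.15488
α₁ = 1/(1 + 0.0050119 + 0.15488) = 1/1.1599 = 0.8621; α₂ = α₁·K2/[H⁺] = 0.1335
α₁ + 2α₂ = 1.1292
DIC = CA / (α₁ + 2α₂) = 2.65 / 1.1292 = 2.35 mmol/kg

DIC = 2.35 mmol/kg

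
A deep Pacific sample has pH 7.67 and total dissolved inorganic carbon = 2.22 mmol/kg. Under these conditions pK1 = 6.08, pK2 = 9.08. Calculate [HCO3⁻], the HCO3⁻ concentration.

[HCO3⁻] = 2.09 mmol/kg

α₁ = 1 / (1 + [H⁺]/K1 + K2/[H⁺]) = 1 / (1 + 10^-1.59 + 10^-1.41)
   = 1 / (1 + 0.025704 + 0.038905) = 1/1.0646 = 0.9393
[HCO3⁻] = α₁ × DIC = 0.9393 × 2.22 = 2.09 mmol/kg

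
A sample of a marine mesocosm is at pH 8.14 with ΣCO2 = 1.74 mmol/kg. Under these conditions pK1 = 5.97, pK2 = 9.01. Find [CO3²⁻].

α₂ = 1 / (1 + [H⁺]/K2 + [H⁺]²/(K1K2)) = 1 / (1 + 10^+0.87 + 10^-1.30)
   = 1 / (1 + 7.4131 + 0.050119) = 1/8.4632 = 0.1182
[CO3²⁻] = α₂ × DIC = 0.1182 × 1.74 = 0.206 mmol/kg

[CO3²⁻] = 0.206 mmol/kg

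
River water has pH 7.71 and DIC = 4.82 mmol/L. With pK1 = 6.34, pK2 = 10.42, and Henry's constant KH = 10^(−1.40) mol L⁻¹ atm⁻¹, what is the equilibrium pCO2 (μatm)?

pCO2 = 4940 μatm

α₀ = 1 / (1 + K1/[H⁺] + K1K2/[H⁺]²) = 1 / (1 + 10^+1.37 + 10^-1.34)
   = 1 / (1 + 23.442 + 0.045709) = 1/24.488 = 0.04084
[CO2*] = α₀ × DIC = 0.04084 × 4.82 = 0.1968 mmol/L
pCO2 = [CO2*]/KH = 1.968×10^-4 / 3.981×10^-2 = 4940 μatm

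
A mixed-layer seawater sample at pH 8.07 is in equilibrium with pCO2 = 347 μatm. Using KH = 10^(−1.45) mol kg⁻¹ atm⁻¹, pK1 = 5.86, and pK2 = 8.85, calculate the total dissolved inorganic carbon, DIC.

DIC = 2.34 mmol/kg

[CO2*] = KH · pCO2 = 10^(−1.45) × 347×10^-6 = 1.231×10^-5 mol/kg
α₀ = 1/(1 + K1/[H⁺] + K1K2/[H⁺]²) = 1/(1 + 10^+2.21 + 10^+1.43) = 0.005260
DIC = [CO2*]/α₀ = 1.231×10^-5 / 0.005260 = 2.34 mmol/kg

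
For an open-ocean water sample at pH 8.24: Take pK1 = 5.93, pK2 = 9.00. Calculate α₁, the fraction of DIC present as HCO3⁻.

α₁ = 1 / (1 + [H⁺]/K1 + K2/[H⁺]) = 1 / (1 + 10^-2.31 + 10^-0.76)
   = 1 / (1 + 0.0048978 + 0.17378) = 1/1.1787 = 0.8484

α₁ = 0.848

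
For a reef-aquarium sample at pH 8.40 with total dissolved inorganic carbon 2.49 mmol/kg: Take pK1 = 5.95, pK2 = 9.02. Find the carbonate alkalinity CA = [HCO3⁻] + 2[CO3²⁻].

CA = [HCO3⁻] + 2[CO3²⁻] = (α₁ + 2α₂)·DIC
At pH 8.40: [H⁺]/K1 = 10^-2.45 = 0.0035481, K2/[H⁺] = 10^-0.62 = 0.23988
α₁ = 1/(1 + 0.0035481 + 0.23988) = 1/1.2434 = 0.8042; α₂ = α₁·K2/[H⁺] = 0.1929
α₁ + 2α₂ = 1.1901
CA = 1.1901 × 2.49 = 2.96 mmol/kg

CA = 2.96 mmol/kg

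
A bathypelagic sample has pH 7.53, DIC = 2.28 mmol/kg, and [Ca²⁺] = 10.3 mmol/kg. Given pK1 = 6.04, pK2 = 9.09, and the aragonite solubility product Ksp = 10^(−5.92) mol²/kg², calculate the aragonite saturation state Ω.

Ω = 0.508

α₂ = 1 / (1 + [H⁺]/K2 + [H⁺]²/(K1K2)) = 1 / (1 + 10^+1.56 + 10^+0.07)
   = 1 / (1 + 36.308 + 1.1749) = 1/38.483 = 0.02599
[CO3²⁻] = α₂ × DIC = 0.02599 × 2.28 = 0.05925 mmol/kg
Ksp = 10^(−5.92) = 1.202×10^-6
Ω = [Ca²⁺][CO3²⁻]/Ksp = (10.3×10^-3)(5.925×10^-5) / 1.202×10^-6 = 0.508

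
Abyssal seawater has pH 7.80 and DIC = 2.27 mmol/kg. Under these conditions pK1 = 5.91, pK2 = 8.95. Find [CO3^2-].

[CO3²⁻] = 0.148 mmol/kg

α₂ = 1 / (1 + [H⁺]/K2 + [H⁺]²/(K1K2)) = 1 / (1 + 10^+1.15 + 10^-0.74)
   = 1 / (1 + 14.125 + 0.18197) = 1/15.307 = 0.06533
[CO3²⁻] = α₂ × DIC = 0.06533 × 2.27 = 0.148 mmol/kg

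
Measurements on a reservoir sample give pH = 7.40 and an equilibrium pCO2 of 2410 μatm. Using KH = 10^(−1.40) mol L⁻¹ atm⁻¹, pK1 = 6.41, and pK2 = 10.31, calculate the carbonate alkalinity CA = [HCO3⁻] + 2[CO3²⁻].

CA = 0.940 mmol/L

[CO2*] = KH · pCO2 = 10^(−1.40) × 2410×10^-6 = 9.594×10^-5 mol/L
α₀ = 1/(1 + K1/[H⁺] + K1K2/[H⁺]²) = 1/(1 + 10^+0.99 + 10^-1.92) = 0.09273
DIC = [CO2*]/α₀ = 9.594×10^-5 / 0.09273 = 1.035 mmol/L
CA = (α₁ + 2α₂)·DIC = (0.9062 + 2×0.001115) × 1.035 = 0.940 mmol/L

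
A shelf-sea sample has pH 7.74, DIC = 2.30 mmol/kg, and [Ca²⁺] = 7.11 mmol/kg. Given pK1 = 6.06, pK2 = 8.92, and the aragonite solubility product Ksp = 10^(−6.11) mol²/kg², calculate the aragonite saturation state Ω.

α₂ = 1 / (1 + [H⁺]/K2 + [H⁺]²/(K1K2)) = 1 / (1 + 10^+1.18 + 10^-0.50)
   = 1 / (1 + 15.136 + 0.31623) = 1/16.452 = 0.06078
[CO3²⁻] = α₂ × DIC = 0.06078 × 2.30 = 0.1398 mmol/kg
Ksp = 10^(−6.11) = 7.762×10^-7
Ω = [Ca²⁺][CO3²⁻]/Ksp = (7.11×10^-3)(1.398×10^-4) / 7.762×10^-7 = 1.28

Ω = 1.28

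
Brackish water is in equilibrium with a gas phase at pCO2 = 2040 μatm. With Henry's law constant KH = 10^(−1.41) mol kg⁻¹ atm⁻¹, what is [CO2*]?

KH = 10^(−1.41) = 3.890×10^-2 mol kg⁻¹ atm⁻¹
[CO2*] = KH · pCO2 = 3.890×10^-2 × 2040×10^-6 atm = 7.94×10^-5 mol/kg

[CO2*] = 79.4 μmol/kg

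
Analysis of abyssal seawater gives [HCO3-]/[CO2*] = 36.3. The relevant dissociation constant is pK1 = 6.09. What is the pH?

From K1 = [H⁺][HCO3-]/[CO2*]:  pH = pK1 + log₁₀([HCO3-]/[CO2*])
log₁₀(36.3) = +1.560
pH = 6.09 + (+1.560) = 7.65

pH = 7.65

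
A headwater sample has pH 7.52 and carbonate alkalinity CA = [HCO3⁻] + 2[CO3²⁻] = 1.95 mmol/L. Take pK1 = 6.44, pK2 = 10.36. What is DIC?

DIC = 2.11 mmol/L

CA = [HCO3⁻] + 2[CO3²⁻] = (α₁ + 2α₂)·DIC
At pH 7.52: [H⁺]/K1 = 10^-1.08 = 0.083176, K2/[H⁺] = 10^-2.84 = 0.0014454
α₁ = 1/(1 + 0.083176 + 0.0014454) = 1/1.0846 = 0.9220; α₂ = α₁·K2/[H⁺] = 0.001333
α₁ + 2α₂ = 0.9246
DIC = CA / (α₁ + 2α₂) = 1.95 / 0.9246 = 2.11 mmol/L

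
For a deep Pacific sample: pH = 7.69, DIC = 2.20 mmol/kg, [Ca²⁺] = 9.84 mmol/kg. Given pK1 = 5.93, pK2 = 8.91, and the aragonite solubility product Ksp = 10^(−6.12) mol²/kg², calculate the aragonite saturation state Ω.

α₂ = 1 / (1 + [H⁺]/K2 + [H⁺]²/(K1K2)) = 1 / (1 + 10^+1.22 + 10^-0.54)
   = 1 / (1 + 16.596 + 0.28840) = 1/17.884 = 0.05592
[CO3²⁻] = α₂ × DIC = 0.05592 × 2.20 = 0.1230 mmol/kg
Ksp = 10^(−6.12) = 7.586×10^-7
Ω = [Ca²⁺][CO3²⁻]/Ksp = (9.84×10^-3)(1.230×10^-4) / 7.586×10^-7 = 1.60

Ω = 1.60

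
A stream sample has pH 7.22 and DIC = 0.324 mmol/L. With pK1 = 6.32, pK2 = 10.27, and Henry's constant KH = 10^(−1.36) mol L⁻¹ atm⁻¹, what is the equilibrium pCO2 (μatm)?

α₀ = 1 / (1 + K1/[H⁺] + K1K2/[H⁺]²) = 1 / (1 + 10^+0.90 + 10^-2.15)
   = 1 / (1 + 7.9433 + 0.0070795) = 1/8.9504 = 0.1117
[CO2*] = α₀ × DIC = 0.1117 × 0.324 = 0.03620 mmol/L
pCO2 = [CO2*]/KH = 3.620×10^-5 / 4.365×10^-2 = 829 μatm

pCO2 = 829 μatm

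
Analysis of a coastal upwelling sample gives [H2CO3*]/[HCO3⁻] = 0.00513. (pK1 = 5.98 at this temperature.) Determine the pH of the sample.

pH = 8.27

From K1 = [H⁺][HCO3⁻]/[H2CO3*]:  pH = pK1 − log₁₀([H2CO3*]/[HCO3⁻])
log₁₀(0.00513) = -2.290
pH = 5.98 − (-2.290) = 8.27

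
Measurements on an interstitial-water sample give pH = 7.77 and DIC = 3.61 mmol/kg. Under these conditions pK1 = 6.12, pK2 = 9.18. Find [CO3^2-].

α₂ = 1 / (1 + [H⁺]/K2 + [H⁺]²/(K1K2)) = 1 / (1 + 10^+1.41 + 10^-0.24)
   = 1 / (1 + 25.704 + 0.57544) = 1/27.279 = 0.03666
[CO3²⁻] = α₂ × DIC = 0.03666 × 3.61 = 0.132 mmol/kg

[CO3²⁻] = 0.132 mmol/kg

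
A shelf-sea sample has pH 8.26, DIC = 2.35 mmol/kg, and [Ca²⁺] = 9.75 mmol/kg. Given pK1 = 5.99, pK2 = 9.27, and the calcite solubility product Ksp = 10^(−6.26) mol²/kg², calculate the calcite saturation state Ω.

Ω = 3.69

α₂ = 1 / (1 + [H⁺]/K2 + [H⁺]²/(K1K2)) = 1 / (1 + 10^+1.01 + 10^-1.26)
   = 1 / (1 + 10.233 + 0.054954) = 1/11.288 = 0.08859
[CO3²⁻] = α₂ × DIC = 0.08859 × 2.35 = 0.2082 mmol/kg
Ksp = 10^(−6.26) = 5.495×10^-7
Ω = [Ca²⁺][CO3²⁻]/Ksp = (9.75×10^-3)(2.082×10^-4) / 5.495×10^-7 = 3.69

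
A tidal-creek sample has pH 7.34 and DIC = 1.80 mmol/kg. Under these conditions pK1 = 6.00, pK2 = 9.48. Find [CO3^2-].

[CO3²⁻] = 12.4 μmol/kg

α₂ = 1 / (1 + [H⁺]/K2 + [H⁺]²/(K1K2)) = 1 / (1 + 10^+2.14 + 10^+0.80)
   = 1 / (1 + 138.04 + 6.3096) = 1/145.35 = 0.006880
[CO3²⁻] = α₂ × DIC = 0.006880 × 1.80 = 0.0124 mmol/kg = 12.4 μmol/kg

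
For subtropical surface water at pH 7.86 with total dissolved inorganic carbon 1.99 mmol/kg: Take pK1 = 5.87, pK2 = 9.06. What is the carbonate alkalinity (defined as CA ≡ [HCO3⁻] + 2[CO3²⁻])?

CA = 2.09 mmol/kg

CA = [HCO3⁻] + 2[CO3²⁻] = (α₁ + 2α₂)·DIC
At pH 7.86: [H⁺]/K1 = 10^-1.99 = 0.010233, K2/[H⁺] = 10^-1.20 = 0.063096
α₁ = 1/(1 + 0.010233 + 0.063096) = 1/1.0733 = 0.9317; α₂ = α₁·K2/[H⁺] = 0.05879
α₁ + 2α₂ = 1.0493
CA = 1.0493 × 1.99 = 2.09 mmol/kg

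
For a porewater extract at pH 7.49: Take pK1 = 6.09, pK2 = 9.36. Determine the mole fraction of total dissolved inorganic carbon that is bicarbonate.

α₁ = 1 / (1 + [H⁺]/K1 + K2/[H⁺]) = 1 / (1 + 10^-1.40 + 10^-1.87)
   = 1 / (1 + 0.039811 + 0.013490) = 1/1.0533 = 0.9494

α₁ = 0.949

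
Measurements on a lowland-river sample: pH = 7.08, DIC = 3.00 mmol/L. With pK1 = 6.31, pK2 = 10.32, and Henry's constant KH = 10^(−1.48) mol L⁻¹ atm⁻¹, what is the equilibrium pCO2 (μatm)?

α₀ = 1 / (1 + K1/[H⁺] + K1K2/[H⁺]²) = 1 / (1 + 10^+0.77 + 10^-2.47)
   = 1 / (1 + 5.8884 + 0.0033884) = 1/6.8918 = 0.1451
[CO2*] = α₀ × DIC = 0.1451 × 3.00 = 0.4353 mmol/L
pCO2 = [CO2*]/KH = 4.353×10^-4 / 3.311×10^-2 = 1.31×10^4 μatm

pCO2 = 1.31×10^4 μatm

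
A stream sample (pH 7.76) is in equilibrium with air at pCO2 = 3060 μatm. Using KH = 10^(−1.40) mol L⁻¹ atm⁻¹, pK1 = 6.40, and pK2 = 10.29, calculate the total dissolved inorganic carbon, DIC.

[CO2*] = KH · pCO2 = 10^(−1.40) × 3060×10^-6 = 1.218×10^-4 mol/L
α₀ = 1/(1 + K1/[H⁺] + K1K2/[H⁺]²) = 1/(1 + 10^+1.36 + 10^-1.17) = 0.04171
DIC = [CO2*]/α₀ = 1.218×10^-4 / 0.04171 = 2.92 mmol/L

DIC = 2.92 mmol/L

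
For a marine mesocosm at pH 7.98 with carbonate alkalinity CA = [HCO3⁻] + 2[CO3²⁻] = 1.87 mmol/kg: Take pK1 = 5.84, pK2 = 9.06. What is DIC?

DIC = 1.75 mmol/kg

CA = [HCO3⁻] + 2[CO3²⁻] = (α₁ + 2α₂)·DIC
At pH 7.98: [H⁺]/K1 = 10^-2.14 = 0.0072444, K2/[H⁺] = 10^-1.08 = 0.083176
α₁ = 1/(1 + 0.0072444 + 0.083176) = 1/1.0904 = 0.9171; α₂ = α₁·K2/[H⁺] = 0.07628
α₁ + 2α₂ = 1.0696
DIC = CA / (α₁ + 2α₂) = 1.87 / 1.0696 = 1.75 mmol/kg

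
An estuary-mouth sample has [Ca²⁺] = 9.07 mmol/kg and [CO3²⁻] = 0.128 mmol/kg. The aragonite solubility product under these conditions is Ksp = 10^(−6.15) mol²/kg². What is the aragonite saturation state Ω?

Ksp = 10^(−6.15) = 7.079×10^-7
Ω = [Ca²⁺][CO3²⁻]/Ksp = (9.07×10^-3)(0.128×10^-3) / 7.079×10^-7 = 1.64

Ω = 1.64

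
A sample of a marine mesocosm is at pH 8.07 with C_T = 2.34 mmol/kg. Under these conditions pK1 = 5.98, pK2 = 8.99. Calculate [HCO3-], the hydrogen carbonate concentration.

[HCO3⁻] = 2.07 mmol/kg

α₁ = 1 / (1 + [H⁺]/K1 + K2/[H⁺]) = 1 / (1 + 10^-2.09 + 10^-0.92)
   = 1 / (1 + 0.0081283 + 0.12023) = 1/1.1284 = 0.8862
[HCO3⁻] = α₁ × DIC = 0.8862 × 2.34 = 2.07 mmol/kg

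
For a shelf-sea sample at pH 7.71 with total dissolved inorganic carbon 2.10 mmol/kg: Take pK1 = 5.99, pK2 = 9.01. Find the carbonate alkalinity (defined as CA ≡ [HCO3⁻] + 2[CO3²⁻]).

CA = 2.16 mmol/kg

CA = [HCO3⁻] + 2[CO3²⁻] = (α₁ + 2α₂)·DIC
At pH 7.71: [H⁺]/K1 = 10^-1.72 = 0.019055, K2/[H⁺] = 10^-1.30 = 0.050119
α₁ = 1/(1 + 0.019055 + 0.050119) = 1/1.0692 = 0.9353; α₂ = α₁·K2/[H⁺] = 0.04688
α₁ + 2α₂ = 1.0291
CA = 1.0291 × 2.10 = 2.16 mmol/kg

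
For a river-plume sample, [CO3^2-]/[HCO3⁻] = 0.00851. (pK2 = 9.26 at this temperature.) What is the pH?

pH = 7.19

From K2 = [H⁺][CO3^2-]/[HCO3⁻]:  pH = pK2 + log₁₀([CO3^2-]/[HCO3⁻])
log₁₀(0.00851) = -2.070
pH = 9.26 + (-2.070) = 7.19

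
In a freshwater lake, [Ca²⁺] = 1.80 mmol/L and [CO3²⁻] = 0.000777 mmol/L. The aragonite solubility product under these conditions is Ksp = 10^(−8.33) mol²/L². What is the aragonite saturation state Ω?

Ω = 0.299

Ksp = 10^(−8.33) = 4.677×10^-9
Ω = [Ca²⁺][CO3²⁻]/Ksp = (1.80×10^-3)(0.000777×10^-3) / 4.677×10^-9 = 0.299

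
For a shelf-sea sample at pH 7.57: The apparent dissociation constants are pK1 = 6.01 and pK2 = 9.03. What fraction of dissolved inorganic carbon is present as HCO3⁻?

α₁ = 0.941

α₁ = 1 / (1 + [H⁺]/K1 + K2/[H⁺]) = 1 / (1 + 10^-1.56 + 10^-1.46)
   = 1 / (1 + 0.027542 + 0.034674) = 1/1.0622 = 0.9414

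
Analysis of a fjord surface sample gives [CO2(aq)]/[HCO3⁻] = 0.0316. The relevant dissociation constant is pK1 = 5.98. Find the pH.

From K1 = [H⁺][HCO3⁻]/[CO2(aq)]:  pH = pK1 − log₁₀([CO2(aq)]/[HCO3⁻])
log₁₀(0.0316) = -1.500
pH = 5.98 − (-1.500) = 7.48

pH = 7.48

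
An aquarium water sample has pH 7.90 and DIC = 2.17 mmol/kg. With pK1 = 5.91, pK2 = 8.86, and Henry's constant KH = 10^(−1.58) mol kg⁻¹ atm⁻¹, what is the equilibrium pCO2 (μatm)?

α₀ = 1 / (1 + K1/[H⁺] + K1K2/[H⁺]²) = 1 / (1 + 10^+1.99 + 10^+1.03)
   = 1 / (1 + 97.724 + 10.715) = 1/109.44 = 0.009138
[CO2*] = α₀ × DIC = 0.009138 × 2.17 = 0.01983 mmol/kg = 19.83 μmol/kg
pCO2 = [CO2*]/KH = 1.983×10^-5 / 2.630×10^-2 = 754 μatm

pCO2 = 754 μatm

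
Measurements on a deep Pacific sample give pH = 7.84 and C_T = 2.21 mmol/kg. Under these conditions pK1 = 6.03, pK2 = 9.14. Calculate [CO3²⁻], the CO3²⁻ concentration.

[CO3²⁻] = 0.104 mmol/kg

α₂ = 1 / (1 + [H⁺]/K2 + [H⁺]²/(K1K2)) = 1 / (1 + 10^+1.30 + 10^-0.51)
   = 1 / (1 + 19.953 + 0.30903) = 1/21.262 = 0.04703
[CO3²⁻] = α₂ × DIC = 0.04703 × 2.21 = 0.104 mmol/kg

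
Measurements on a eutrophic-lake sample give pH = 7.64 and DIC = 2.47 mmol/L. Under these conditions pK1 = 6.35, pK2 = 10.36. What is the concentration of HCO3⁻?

α₁ = 1 / (1 + [H⁺]/K1 + K2/[H⁺]) = 1 / (1 + 10^-1.29 + 10^-2.72)
   = 1 / (1 + 0.051286 + 0.0019055) = 1/1.0532 = 0.9495
[HCO3⁻] = α₁ × DIC = 0.9495 × 2.47 = 2.35 mmol/L

[HCO3⁻] = 2.35 mmol/L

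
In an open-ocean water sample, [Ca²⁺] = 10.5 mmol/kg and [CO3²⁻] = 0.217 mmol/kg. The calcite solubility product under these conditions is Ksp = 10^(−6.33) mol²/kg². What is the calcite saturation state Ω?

Ksp = 10^(−6.33) = 4.677×10^-7
Ω = [Ca²⁺][CO3²⁻]/Ksp = (10.5×10^-3)(0.217×10^-3) / 4.677×10^-7 = 4.87

Ω = 4.87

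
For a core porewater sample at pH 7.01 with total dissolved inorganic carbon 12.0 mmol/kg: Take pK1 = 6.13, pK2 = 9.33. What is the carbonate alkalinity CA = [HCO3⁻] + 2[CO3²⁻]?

CA = [HCO3⁻] + 2[CO3²⁻] = (α₁ + 2α₂)·DIC
At pH 7.01: [H⁺]/K1 = 10^-0.88 = 0.13183, K2/[H⁺] = 10^-2.32 = 0.0047863
α₁ = 1/(1 + 0.13183 + 0.0047863) = 1/1.1366 = 0.8798; α₂ = α₁·K2/[H⁺] = 0.004211
α₁ + 2α₂ = 0.8882
CA = 0.8882 × 12.0 = 10.7 mmol/kg

CA = 10.7 mmol/kg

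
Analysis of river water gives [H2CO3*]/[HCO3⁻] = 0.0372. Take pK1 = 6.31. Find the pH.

pH = 7.74

From K1 = [H⁺][HCO3⁻]/[H2CO3*]:  pH = pK1 − log₁₀([H2CO3*]/[HCO3⁻])
log₁₀(0.0372) = -1.429
pH = 6.31 − (-1.429) = 7.74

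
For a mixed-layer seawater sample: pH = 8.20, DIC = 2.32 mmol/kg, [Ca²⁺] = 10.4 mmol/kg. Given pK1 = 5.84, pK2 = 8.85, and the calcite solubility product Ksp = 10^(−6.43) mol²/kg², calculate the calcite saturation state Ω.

α₂ = 1 / (1 + [H⁺]/K2 + [H⁺]²/(K1K2)) = 1 / (1 + 10^+0.65 + 10^-1.71)
   = 1 / (1 + 4.4668 + 0.019498) = 1/5.4863 = 0.1823
[CO3²⁻] = α₂ × DIC = 0.1823 × 2.32 = 0.4229 mmol/kg
Ksp = 10^(−6.43) = 3.715×10^-7
Ω = [Ca²⁺][CO3²⁻]/Ksp = (10.4×10^-3)(4.229×10^-4) / 3.715×10^-7 = 11.8

Ω = 11.8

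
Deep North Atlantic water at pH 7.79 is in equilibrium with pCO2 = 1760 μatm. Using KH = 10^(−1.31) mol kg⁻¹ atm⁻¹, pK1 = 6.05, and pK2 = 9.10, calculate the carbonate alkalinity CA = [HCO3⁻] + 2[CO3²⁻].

CA = 5.20 mmol/kg

[CO2*] = KH · pCO2 = 10^(−1.31) × 1760×10^-6 = 8.620×10^-5 mol/kg
α₀ = 1/(1 + K1/[H⁺] + K1K2/[H⁺]²) = 1/(1 + 10^+1.74 + 10^+0.43) = 0.01705
DIC = [CO2*]/α₀ = 8.620×10^-5 / 0.01705 = 5.055 mmol/kg
CA = (α₁ + 2α₂)·DIC = (0.9371 + 2×0.04589) × 5.055 = 5.20 mmol/kg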